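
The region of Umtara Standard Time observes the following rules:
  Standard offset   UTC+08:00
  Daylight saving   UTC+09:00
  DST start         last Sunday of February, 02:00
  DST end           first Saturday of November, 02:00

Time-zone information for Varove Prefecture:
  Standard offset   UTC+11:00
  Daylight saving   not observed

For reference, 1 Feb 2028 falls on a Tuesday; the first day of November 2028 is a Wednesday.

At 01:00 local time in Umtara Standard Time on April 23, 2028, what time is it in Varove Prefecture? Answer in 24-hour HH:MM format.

03:00

1 February 2028 is a Tuesday, so Sundays fall on 6, 13, 20, 27; the last is February 27.
1 November 2028 is a Wednesday, so the first Saturday is November 4.
Daylight saving runs 27 February – 4 November; April 23, 2028 is inside that window, so Umtara Standard Time is at UTC+09:00.
01:00 Umtara Standard Time − 9h = 16:00 UTC (rolling into the previous day, 22 April 2028).
Varove Prefecture stays on UTC+11:00 all year.
16:00 UTC + 11h = 03:00 Varove Prefecture (rolling into the next day, 23 April 2028).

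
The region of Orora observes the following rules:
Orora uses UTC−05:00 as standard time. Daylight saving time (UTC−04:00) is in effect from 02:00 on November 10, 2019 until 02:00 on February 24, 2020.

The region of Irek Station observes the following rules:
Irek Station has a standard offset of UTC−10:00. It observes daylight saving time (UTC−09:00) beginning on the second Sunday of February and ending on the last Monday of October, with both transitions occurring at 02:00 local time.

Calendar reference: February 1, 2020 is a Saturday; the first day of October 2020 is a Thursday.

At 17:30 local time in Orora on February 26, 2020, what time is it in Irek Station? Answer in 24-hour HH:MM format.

13:30

February 26, 2020 does not fall between 10 November 2019 and 24 February 2020, so daylight saving is not in effect and Orora is at UTC−05:00.
17:30 Orora + 5h = 22:30 UTC.
1 February 2020 is a Saturday, so the first Sunday is February 2 and the second is February 9.
1 October 2020 is a Thursday, so Mondays fall on 5, 12, 19, 26; the last is October 26.
At the standard offset (UTC−10:00), 22:30 UTC − 10h = 12:30 Irek Station standard time.
The standard-time date in Irek Station, February 26, 2020, falls between 9 February and 26 October, so daylight saving is in effect and Irek Station is at UTC−09:00.
22:30 UTC − 9h = 13:30 Irek Station.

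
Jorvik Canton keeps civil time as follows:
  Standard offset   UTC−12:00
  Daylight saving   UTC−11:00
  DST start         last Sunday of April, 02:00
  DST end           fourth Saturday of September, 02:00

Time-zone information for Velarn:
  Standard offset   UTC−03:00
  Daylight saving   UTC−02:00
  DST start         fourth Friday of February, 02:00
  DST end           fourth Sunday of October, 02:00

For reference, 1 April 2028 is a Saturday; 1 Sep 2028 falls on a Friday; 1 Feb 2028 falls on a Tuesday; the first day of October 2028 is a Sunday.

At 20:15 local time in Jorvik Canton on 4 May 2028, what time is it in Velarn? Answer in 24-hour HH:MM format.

1 April 2028 is a Saturday, so Sundays fall on 2, 9, 16, 23, 30; the last is April 30.
1 September 2028 is a Friday, so the first Saturday is September 2 and the fourth is September 23.
4 May 2028 lies within the daylight-saving period (30 April – 23 September), so Jorvik Canton is on daylight time, UTC−11:00.
20:15 Jorvik Canton + 11h = 07:15 UTC (rolling into the next day, 5 May 2028).
1 February 2028 is a Tuesday, so the first Friday is February 4 and the fourth is February 25.
1 October 2028 is a Sunday, so the first Sunday is October 1 and the fourth is October 22.
At the standard offset (UTC−03:00), 07:15 UTC − 3h = 04:15 Velarn standard time.
The standard-time date in Velarn, 5 May 2028, lies within the daylight-saving period (25 February – 22 October), so Velarn is on daylight time, UTC−02:00.
07:15 UTC − 2h = 05:15 Velarn.

05:15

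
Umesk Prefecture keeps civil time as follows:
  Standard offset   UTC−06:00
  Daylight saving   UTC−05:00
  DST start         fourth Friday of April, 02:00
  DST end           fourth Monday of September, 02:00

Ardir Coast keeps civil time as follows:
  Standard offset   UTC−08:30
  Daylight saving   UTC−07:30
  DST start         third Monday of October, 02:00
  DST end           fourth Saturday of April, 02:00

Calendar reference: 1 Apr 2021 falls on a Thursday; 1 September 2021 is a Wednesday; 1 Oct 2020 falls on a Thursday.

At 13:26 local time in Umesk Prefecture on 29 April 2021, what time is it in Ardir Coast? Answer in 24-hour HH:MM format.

1 April 2021 is a Thursday, so the first Friday is April 2 and the fourth is April 23.
1 September 2021 is a Wednesday, so the first Monday is September 6 and the fourth is September 27.
29 April 2021 lies within the daylight-saving period (23 April – 27 September), so Umesk Prefecture is on daylight time, UTC−05:00.
13:26 Umesk Prefecture + 5h = 18:26 UTC.
1 October 2020 is a Thursday, so the first Monday is October 5 and the third is October 19.
1 April 2021 is a Thursday, so the first Saturday is April 3 and the fourth is April 24.
At the standard offset (UTC−08:30), 18:26 UTC − 8h30m = 09:56 Ardir Coast standard time.
The standard-time date in Ardir Coast, 29 April 2021, does not fall between 19 October 2020 and 24 April 2021, so daylight saving is not in effect and Ardir Coast is at UTC−08:30.
18:26 UTC − 8h30m = 09:56 Ardir Coast.

09:56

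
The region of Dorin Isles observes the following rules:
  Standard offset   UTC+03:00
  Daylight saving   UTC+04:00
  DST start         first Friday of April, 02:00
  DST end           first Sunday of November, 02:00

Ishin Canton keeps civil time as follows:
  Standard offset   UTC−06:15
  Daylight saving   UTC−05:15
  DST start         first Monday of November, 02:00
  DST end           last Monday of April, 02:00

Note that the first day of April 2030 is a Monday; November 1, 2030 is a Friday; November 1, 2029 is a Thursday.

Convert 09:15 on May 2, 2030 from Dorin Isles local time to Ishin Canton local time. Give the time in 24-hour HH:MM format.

1 April 2030 is a Monday, so the first Friday is April 5.
1 November 2030 is a Friday, so the first Sunday is November 3.
May 2, 2030 lies within the daylight-saving period (5 April – 3 November), so Dorin Isles is on daylight time, UTC+04:00.
09:15 Dorin Isles − 4h = 05:15 UTC.
1 November 2029 is a Thursday, so the first Monday is November 5.
1 April 2030 is a Monday, so Mondays fall on 1, 8, 15, 22, 29; the last is April 29.
At the standard offset (UTC−06:15), 05:15 UTC − 6h15m = 23:00 Ishin Canton standard time (rolling into the previous day, 1 May 2030).
Daylight saving runs 5 November 2029 – 29 April 2030; the standard-time date in Ishin Canton, May 1, 2030, is outside that window, so Ishin Canton is on standard time at UTC−06:15.
05:15 UTC − 6h15m = 23:00 Ishin Canton (rolling into the previous day, 1 May 2030).

23:00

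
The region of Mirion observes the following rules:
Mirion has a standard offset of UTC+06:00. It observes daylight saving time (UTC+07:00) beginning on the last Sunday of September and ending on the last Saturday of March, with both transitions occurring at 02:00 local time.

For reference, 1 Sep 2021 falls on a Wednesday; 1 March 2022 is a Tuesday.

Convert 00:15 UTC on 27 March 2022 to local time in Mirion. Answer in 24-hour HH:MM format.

1 September 2021 is a Wednesday, so Sundays fall on 5, 12, 19, 26; the last is September 26.
1 March 2022 is a Tuesday, so Saturdays fall on 5, 12, 19, 26; the last is March 26.
At the standard offset (UTC+06:00), 00:15 UTC + 6h = 06:15 Mirion standard time.
Daylight saving runs 26 September 2021 – 26 March 2022; the standard-time date in Mirion, 27 March 2022, is outside that window, so Mirion is on standard time at UTC+06:00.
00:15 UTC + 6h = 06:15 local.

06:15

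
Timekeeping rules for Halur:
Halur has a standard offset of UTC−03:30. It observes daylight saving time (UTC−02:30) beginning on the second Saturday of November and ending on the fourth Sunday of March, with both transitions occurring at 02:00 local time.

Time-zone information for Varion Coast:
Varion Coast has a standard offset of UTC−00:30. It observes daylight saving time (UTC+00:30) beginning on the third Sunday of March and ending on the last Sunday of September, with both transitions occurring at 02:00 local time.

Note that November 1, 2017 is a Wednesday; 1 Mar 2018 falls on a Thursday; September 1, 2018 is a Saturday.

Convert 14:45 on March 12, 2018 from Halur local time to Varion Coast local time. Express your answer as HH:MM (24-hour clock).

1 November 2017 is a Wednesday, so the first Saturday is November 4 and the second is November 11.
1 March 2018 is a Thursday, so the first Sunday is March 4 and the fourth is March 25.
March 12, 2018 lies within the daylight-saving period (11 November 2017 – 25 March 2018), so Halur is on daylight time, UTC−02:30.
14:45 Halur + 2h30m = 17:15 UTC.
1 March 2018 is a Thursday, so the first Sunday is March 4 and the third is March 18.
1 September 2018 is a Saturday, so Sundays fall on 2, 9, 16, 23, 30; the last is September 30.
At the standard offset (UTC−00:30), 17:15 UTC − 0h30m = 16:45 Varion Coast standard time.
The standard-time date in Varion Coast, March 12, 2018, does not fall between 18 March and 30 September, so daylight saving is not in effect and Varion Coast is at UTC−00:30.
17:15 UTC − 0h30m = 16:45 Varion Coast.

16:45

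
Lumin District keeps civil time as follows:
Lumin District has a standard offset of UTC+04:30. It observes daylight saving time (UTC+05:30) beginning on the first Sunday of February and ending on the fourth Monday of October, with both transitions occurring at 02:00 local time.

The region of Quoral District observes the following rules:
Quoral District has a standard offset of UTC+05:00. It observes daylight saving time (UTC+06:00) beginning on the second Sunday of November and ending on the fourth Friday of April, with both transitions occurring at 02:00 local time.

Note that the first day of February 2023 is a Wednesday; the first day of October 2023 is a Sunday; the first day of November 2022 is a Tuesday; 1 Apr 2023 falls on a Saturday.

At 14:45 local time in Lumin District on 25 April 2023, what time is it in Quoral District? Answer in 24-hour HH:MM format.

1 February 2023 is a Wednesday, so the first Sunday is February 5.
1 October 2023 is a Sunday, so the first Monday is October 2 and the fourth is October 23.
25 April 2023 lies within the daylight-saving period (5 February – 23 October), so Lumin District is on daylight time, UTC+05:30.
14:45 Lumin District − 5h30m = 09:15 UTC.
1 November 2022 is a Tuesday, so the first Sunday is November 6 and the second is November 13.
1 April 2023 is a Saturday, so the first Friday is April 7 and the fourth is April 28.
At the standard offset (UTC+05:00), 09:15 UTC + 5h = 14:15 Quoral District standard time.
The standard-time date in Quoral District, 25 April 2023, falls between 13 November 2022 and 28 April 2023, so daylight saving is in effect and Quoral District is at UTC+06:00.
09:15 UTC + 6h = 15:15 Quoral District.

15:15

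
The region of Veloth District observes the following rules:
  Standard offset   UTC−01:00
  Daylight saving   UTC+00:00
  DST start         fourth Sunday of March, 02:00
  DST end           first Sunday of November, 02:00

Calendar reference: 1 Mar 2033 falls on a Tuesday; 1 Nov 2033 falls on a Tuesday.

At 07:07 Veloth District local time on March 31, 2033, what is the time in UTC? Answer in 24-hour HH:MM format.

1 March 2033 is a Tuesday, so the first Sunday is March 6 and the fourth is March 27.
1 November 2033 is a Tuesday, so the first Sunday is November 6.
March 31, 2033 falls between 27 March and 6 November, so daylight saving is in effect and Veloth District is at UTC+00:00.
07:07 local − 0h = 07:07 UTC.

07:07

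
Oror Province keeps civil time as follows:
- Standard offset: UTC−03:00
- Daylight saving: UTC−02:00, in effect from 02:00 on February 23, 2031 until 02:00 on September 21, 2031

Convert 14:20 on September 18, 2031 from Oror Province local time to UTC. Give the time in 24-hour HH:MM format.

September 18, 2031 falls between 23 February and 21 September, so daylight saving is in effect and Oror Province is at UTC−02:00.
14:20 local + 2h = 16:20 UTC.

16:20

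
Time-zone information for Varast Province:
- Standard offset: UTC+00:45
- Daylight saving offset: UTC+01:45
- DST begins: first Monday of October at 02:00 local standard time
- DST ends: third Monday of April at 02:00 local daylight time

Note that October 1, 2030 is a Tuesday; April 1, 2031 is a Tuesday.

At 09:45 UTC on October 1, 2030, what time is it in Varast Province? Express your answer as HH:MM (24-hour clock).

10:30

1 October 2030 is a Tuesday, so the first Monday is October 7.
1 April 2031 is a Tuesday, so the first Monday is April 7 and the third is April 21.
At the standard offset (UTC+00:45), 09:45 UTC + 0h45m = 10:30 Varast Province standard time.
The standard-time date in Varast Province, October 1, 2030, is outside the daylight-saving period (7 October 2030 – 21 April 2031), so Varast Province is on standard time, UTC+00:45.
09:45 UTC + 0h45m = 10:30 local.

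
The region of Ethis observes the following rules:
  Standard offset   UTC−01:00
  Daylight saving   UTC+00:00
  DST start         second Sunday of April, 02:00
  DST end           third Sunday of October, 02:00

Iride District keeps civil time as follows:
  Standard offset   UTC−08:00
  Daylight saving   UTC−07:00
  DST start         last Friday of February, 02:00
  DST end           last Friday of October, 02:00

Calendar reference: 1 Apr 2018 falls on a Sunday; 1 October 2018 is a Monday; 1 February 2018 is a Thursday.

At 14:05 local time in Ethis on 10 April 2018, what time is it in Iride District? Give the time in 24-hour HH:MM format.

07:05

1 April 2018 is a Sunday, so the first Sunday is April 1 and the second is April 8.
1 October 2018 is a Monday, so the first Sunday is October 7 and the third is October 21.
10 April 2018 falls between 8 April and 21 October, so daylight saving is in effect and Ethis is at UTC+00:00.
14:05 Ethis − 0h = 14:05 UTC.
1 February 2018 is a Thursday, so Fridays fall on 2, 9, 16, 23; the last is February 23.
1 October 2018 is a Monday, so Fridays fall on 5, 12, 19, 26; the last is October 26.
At the standard offset (UTC−08:00), 14:05 UTC − 8h = 06:05 Iride District standard time.
Daylight saving runs 23 February – 26 October; the standard-time date in Iride District, 10 April 2018, is inside that window, so Iride District is at UTC−07:00.
14:05 UTC − 7h = 07:05 Iride District.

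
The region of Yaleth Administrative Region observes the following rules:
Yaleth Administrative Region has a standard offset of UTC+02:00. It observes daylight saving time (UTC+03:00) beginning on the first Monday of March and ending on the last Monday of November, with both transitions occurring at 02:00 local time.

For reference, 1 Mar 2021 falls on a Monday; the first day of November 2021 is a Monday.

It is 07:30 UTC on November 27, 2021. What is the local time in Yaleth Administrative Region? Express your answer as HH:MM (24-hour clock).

1 March 2021 is a Monday, so the first Monday is March 1.
1 November 2021 is a Monday, so Mondays fall on 1, 8, 15, 22, 29; the last is November 29.
At the standard offset (UTC+02:00), 07:30 UTC + 2h = 09:30 Yaleth Administrative Region standard time.
Daylight saving runs 1 March – 29 November; the standard-time date in Yaleth Administrative Region, November 27, 2021, is inside that window, so Yaleth Administrative Region is at UTC+03:00.
07:30 UTC + 3h = 10:30 local.

10:30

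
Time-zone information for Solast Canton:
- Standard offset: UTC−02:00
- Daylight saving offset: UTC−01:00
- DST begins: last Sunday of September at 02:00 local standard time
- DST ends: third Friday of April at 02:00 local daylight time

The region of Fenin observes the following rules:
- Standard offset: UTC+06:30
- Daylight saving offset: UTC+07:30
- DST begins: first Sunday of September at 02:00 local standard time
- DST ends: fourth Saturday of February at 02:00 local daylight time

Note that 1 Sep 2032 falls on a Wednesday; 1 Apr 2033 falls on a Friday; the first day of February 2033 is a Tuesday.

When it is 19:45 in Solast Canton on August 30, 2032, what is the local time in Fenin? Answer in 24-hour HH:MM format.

1 September 2032 is a Wednesday, so Sundays fall on 5, 12, 19, 26; the last is September 26.
1 April 2033 is a Friday, so the first Friday is April 1 and the third is April 15.
August 30, 2032 is outside the daylight-saving period (26 September 2032 – 15 April 2033), so Solast Canton is on standard time, UTC−02:00.
19:45 Solast Canton + 2h = 21:45 UTC.
1 September 2032 is a Wednesday, so the first Sunday is September 5.
1 February 2033 is a Tuesday, so the first Saturday is February 5 and the fourth is February 26.
At the standard offset (UTC+06:30), 21:45 UTC + 6h30m = 04:15 Fenin standard time (rolling into the next day, 31 August 2032).
Daylight saving runs 5 September 2032 – 26 February 2033; the standard-time date in Fenin, August 31, 2032, is outside that window, so Fenin is on standard time at UTC+06:30.
21:45 UTC + 6h30m = 04:15 Fenin (rolling into the next day, 31 August 2032).

04:15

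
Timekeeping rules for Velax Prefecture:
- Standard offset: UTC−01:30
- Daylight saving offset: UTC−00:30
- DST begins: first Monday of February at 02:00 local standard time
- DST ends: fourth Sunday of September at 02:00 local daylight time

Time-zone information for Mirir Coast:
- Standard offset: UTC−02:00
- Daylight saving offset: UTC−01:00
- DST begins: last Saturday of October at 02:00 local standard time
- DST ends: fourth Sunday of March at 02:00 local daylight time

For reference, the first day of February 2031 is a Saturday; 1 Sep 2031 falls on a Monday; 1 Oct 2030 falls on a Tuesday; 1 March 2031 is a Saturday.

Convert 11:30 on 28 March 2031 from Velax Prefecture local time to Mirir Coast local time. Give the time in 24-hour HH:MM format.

10:00

1 February 2031 is a Saturday, so the first Monday is February 3.
1 September 2031 is a Monday, so the first Sunday is September 7 and the fourth is September 28.
Daylight saving runs 3 February – 28 September; 28 March 2031 is inside that window, so Velax Prefecture is at UTC−00:30.
11:30 Velax Prefecture + 0h30m = 12:00 UTC.
1 October 2030 is a Tuesday, so Saturdays fall on 5, 12, 19, 26; the last is October 26.
1 March 2031 is a Saturday, so the first Sunday is March 2 and the fourth is March 23.
At the standard offset (UTC−02:00), 12:00 UTC − 2h = 10:00 Mirir Coast standard time.
The standard-time date in Mirir Coast, 28 March 2031, does not fall between 26 October 2030 and 23 March 2031, so daylight saving is not in effect and Mirir Coast is at UTC−02:00.
12:00 UTC − 2h = 10:00 Mirir Coast.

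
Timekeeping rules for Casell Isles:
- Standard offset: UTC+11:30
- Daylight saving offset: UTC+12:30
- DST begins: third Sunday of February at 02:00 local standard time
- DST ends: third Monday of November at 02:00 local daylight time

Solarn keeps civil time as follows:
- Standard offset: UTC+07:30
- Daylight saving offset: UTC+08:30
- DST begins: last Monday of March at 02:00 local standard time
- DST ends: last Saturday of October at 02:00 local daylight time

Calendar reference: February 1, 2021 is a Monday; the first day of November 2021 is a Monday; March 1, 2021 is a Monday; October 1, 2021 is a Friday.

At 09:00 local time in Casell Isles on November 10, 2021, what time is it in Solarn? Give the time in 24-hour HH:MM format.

1 February 2021 is a Monday, so the first Sunday is February 7 and the third is February 21.
1 November 2021 is a Monday, so the first Monday is November 1 and the third is November 15.
Daylight saving runs 21 February – 15 November; November 10, 2021 is inside that window, so Casell Isles is at UTC+12:30.
09:00 Casell Isles − 12h30m = 20:30 UTC (rolling into the previous day, 9 November 2021).
1 March 2021 is a Monday, so Mondays fall on 1, 8, 15, 22, 29; the last is March 29.
1 October 2021 is a Friday, so Saturdays fall on 2, 9, 16, 23, 30; the last is October 30.
At the standard offset (UTC+07:30), 20:30 UTC + 7h30m = 04:00 Solarn standard time (rolling into the next day, 10 November 2021).
The standard-time date in Solarn, November 10, 2021, is outside the daylight-saving period (29 March – 30 October), so Solarn is on standard time, UTC+07:30.
20:30 UTC + 7h30m = 04:00 Solarn (rolling into the next day, 10 November 2021).

04:00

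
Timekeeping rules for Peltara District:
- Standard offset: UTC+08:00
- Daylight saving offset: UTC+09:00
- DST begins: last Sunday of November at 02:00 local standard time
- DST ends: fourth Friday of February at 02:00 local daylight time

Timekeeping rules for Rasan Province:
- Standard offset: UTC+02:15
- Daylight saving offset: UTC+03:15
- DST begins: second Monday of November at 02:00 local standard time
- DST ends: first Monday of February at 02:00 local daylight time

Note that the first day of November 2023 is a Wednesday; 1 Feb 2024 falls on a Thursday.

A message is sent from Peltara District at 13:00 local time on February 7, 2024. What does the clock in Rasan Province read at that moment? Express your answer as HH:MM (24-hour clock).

06:15

1 November 2023 is a Wednesday, so Sundays fall on 5, 12, 19, 26; the last is November 26.
1 February 2024 is a Thursday, so the first Friday is February 2 and the fourth is February 23.
February 7, 2024 falls between 26 November 2023 and 23 February 2024, so daylight saving is in effect and Peltara District is at UTC+09:00.
13:00 Peltara District − 9h = 04:00 UTC.
1 November 2023 is a Wednesday, so the first Monday is November 6 and the second is November 13.
1 February 2024 is a Thursday, so the first Monday is February 5.
At the standard offset (UTC+02:15), 04:00 UTC + 2h15m = 06:15 Rasan Province standard time.
Daylight saving runs 13 November 2023 – 5 February 2024; the standard-time date in Rasan Province, February 7, 2024, is outside that window, so Rasan Province is on standard time at UTC+02:15.
04:00 UTC + 2h15m = 06:15 Rasan Province.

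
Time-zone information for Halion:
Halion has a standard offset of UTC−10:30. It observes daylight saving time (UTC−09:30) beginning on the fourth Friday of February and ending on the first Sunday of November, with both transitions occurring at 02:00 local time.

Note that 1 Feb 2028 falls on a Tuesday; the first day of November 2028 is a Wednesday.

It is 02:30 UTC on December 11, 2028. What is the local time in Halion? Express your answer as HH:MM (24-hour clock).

1 February 2028 is a Tuesday, so the first Friday is February 4 and the fourth is February 25.
1 November 2028 is a Wednesday, so the first Sunday is November 5.
At the standard offset (UTC−10:30), 02:30 UTC − 10h30m = 16:00 Halion standard time (rolling into the previous day, 10 December 2028).
The standard-time date in Halion, December 10, 2028, does not fall between 25 February and 5 November, so daylight saving is not in effect and Halion is at UTC−10:30.
02:30 UTC − 10h30m = 16:00 local (rolling into the previous day, 10 December 2028).

16:00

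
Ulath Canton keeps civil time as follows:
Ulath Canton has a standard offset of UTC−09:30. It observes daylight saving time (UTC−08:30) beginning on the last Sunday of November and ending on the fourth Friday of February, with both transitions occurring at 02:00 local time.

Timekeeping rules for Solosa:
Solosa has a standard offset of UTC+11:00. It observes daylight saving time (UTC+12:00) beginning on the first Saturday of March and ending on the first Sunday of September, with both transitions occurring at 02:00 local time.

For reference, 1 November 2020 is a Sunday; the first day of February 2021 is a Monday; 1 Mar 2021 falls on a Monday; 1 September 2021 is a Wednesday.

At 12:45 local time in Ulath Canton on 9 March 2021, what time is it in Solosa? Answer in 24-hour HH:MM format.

10:15

1 November 2020 is a Sunday, so Sundays fall on 1, 8, 15, 22, 29; the last is November 29.
1 February 2021 is a Monday, so the first Friday is February 5 and the fourth is February 26.
Daylight saving runs 29 November 2020 – 26 February 2021; 9 March 2021 is outside that window, so Ulath Canton is on standard time at UTC−09:30.
12:45 Ulath Canton + 9h30m = 22:15 UTC.
1 March 2021 is a Monday, so the first Saturday is March 6.
1 September 2021 is a Wednesday, so the first Sunday is September 5.
At the standard offset (UTC+11:00), 22:15 UTC + 11h = 09:15 Solosa standard time (rolling into the next day, 10 March 2021).
Daylight saving runs 6 March – 5 September; the standard-time date in Solosa, 10 March 2021, is inside that window, so Solosa is at UTC+12:00.
22:15 UTC + 12h = 10:15 Solosa (rolling into the next day, 10 March 2021).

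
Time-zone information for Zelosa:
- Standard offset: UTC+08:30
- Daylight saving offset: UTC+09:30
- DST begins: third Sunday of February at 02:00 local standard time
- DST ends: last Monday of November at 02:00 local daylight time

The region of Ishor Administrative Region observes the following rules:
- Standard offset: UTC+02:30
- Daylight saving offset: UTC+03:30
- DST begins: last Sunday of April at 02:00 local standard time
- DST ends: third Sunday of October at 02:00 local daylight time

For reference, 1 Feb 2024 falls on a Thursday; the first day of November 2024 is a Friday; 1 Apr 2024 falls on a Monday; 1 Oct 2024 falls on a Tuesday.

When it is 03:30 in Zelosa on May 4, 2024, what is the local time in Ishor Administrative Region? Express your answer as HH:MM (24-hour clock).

1 February 2024 is a Thursday, so the first Sunday is February 4 and the third is February 18.
1 November 2024 is a Friday, so Mondays fall on 4, 11, 18, 25; the last is November 25.
May 4, 2024 falls between 18 February and 25 November, so daylight saving is in effect and Zelosa is at UTC+09:30.
03:30 Zelosa − 9h30m = 18:00 UTC (rolling into the previous day, 3 May 2024).
1 April 2024 is a Monday, so Sundays fall on 7, 14, 21, 28; the last is April 28.
1 October 2024 is a Tuesday, so the first Sunday is October 6 and the third is October 20.
At the standard offset (UTC+02:30), 18:00 UTC + 2h30m = 20:30 Ishor Administrative Region standard time.
Daylight saving runs 28 April – 20 October; the standard-time date in Ishor Administrative Region, May 3, 2024, is inside that window, so Ishor Administrative Region is at UTC+03:30.
18:00 UTC + 3h30m = 21:30 Ishor Administrative Region.

21:30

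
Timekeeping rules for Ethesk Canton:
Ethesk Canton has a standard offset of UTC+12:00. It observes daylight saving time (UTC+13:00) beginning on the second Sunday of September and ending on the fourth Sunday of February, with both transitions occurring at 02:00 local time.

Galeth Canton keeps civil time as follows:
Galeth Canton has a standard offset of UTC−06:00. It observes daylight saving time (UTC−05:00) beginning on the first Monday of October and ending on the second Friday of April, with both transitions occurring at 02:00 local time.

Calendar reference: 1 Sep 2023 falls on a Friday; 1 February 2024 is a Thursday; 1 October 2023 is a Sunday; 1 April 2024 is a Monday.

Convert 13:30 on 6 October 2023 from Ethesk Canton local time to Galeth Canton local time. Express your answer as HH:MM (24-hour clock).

19:30

1 September 2023 is a Friday, so the first Sunday is September 3 and the second is September 10.
1 February 2024 is a Thursday, so the first Sunday is February 4 and the fourth is February 25.
6 October 2023 falls between 10 September 2023 and 25 February 2024, so daylight saving is in effect and Ethesk Canton is at UTC+13:00.
13:30 Ethesk Canton − 13h = 00:30 UTC.
1 October 2023 is a Sunday, so the first Monday is October 2.
1 April 2024 is a Monday, so the first Friday is April 5 and the second is April 12.
At the standard offset (UTC−06:00), 00:30 UTC − 6h = 18:30 Galeth Canton standard time (rolling into the previous day, 5 October 2023).
The standard-time date in Galeth Canton, 5 October 2023, lies within the daylight-saving period (2 October 2023 – 12 April 2024), so Galeth Canton is on daylight time, UTC−05:00.
00:30 UTC − 5h = 19:30 Galeth Canton (rolling into the previous day, 5 October 2023).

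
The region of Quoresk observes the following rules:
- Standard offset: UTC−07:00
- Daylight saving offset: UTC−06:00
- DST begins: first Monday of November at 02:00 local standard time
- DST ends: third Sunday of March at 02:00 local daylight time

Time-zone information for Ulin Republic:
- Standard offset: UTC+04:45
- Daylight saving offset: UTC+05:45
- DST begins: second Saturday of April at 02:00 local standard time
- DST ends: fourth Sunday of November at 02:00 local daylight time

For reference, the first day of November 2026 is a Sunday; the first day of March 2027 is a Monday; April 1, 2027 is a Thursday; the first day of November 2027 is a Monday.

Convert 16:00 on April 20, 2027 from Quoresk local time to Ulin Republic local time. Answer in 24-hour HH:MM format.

1 November 2026 is a Sunday, so the first Monday is November 2.
1 March 2027 is a Monday, so the first Sunday is March 7 and the third is March 21.
April 20, 2027 does not fall between 2 November 2026 and 21 March 2027, so daylight saving is not in effect and Quoresk is at UTC−07:00.
16:00 Quoresk + 7h = 23:00 UTC.
1 April 2027 is a Thursday, so the first Saturday is April 3 and the second is April 10.
1 November 2027 is a Monday, so the first Sunday is November 7 and the fourth is November 28.
At the standard offset (UTC+04:45), 23:00 UTC + 4h45m = 03:45 Ulin Republic standard time (rolling into the next day, 21 April 2027).
The standard-time date in Ulin Republic, April 21, 2027, falls between 10 April and 28 November, so daylight saving is in effect and Ulin Republic is at UTC+05:45.
23:00 UTC + 5h45m = 04:45 Ulin Republic (rolling into the next day, 21 April 2027).

04:45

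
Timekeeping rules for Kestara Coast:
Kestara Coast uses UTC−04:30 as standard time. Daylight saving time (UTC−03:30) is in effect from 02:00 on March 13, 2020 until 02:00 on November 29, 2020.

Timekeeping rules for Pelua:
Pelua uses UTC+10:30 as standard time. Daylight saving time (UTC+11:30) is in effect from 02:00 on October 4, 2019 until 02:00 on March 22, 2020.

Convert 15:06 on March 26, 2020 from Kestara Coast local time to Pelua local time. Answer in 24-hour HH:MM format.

05:06

March 26, 2020 lies within the daylight-saving period (13 March – 29 November), so Kestara Coast is on daylight time, UTC−03:30.
15:06 Kestara Coast + 3h30m = 18:36 UTC.
At the standard offset (UTC+10:30), 18:36 UTC + 10h30m = 05:06 Pelua standard time (rolling into the next day, 27 March 2020).
The standard-time date in Pelua, March 27, 2020, is outside the daylight-saving period (4 October 2019 – 22 March 2020), so Pelua is on standard time, UTC+10:30.
18:36 UTC + 10h30m = 05:06 Pelua (rolling into the next day, 27 March 2020).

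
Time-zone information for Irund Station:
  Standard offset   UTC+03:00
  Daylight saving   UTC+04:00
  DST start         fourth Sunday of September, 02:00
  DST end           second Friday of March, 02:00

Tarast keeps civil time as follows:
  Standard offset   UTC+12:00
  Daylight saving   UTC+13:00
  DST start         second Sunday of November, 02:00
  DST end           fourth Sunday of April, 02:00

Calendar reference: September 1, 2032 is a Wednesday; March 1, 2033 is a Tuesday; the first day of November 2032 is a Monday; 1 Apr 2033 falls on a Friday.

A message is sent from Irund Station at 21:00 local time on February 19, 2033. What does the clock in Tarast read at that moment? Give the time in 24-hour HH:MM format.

06:00

1 September 2032 is a Wednesday, so the first Sunday is September 5 and the fourth is September 26.
1 March 2033 is a Tuesday, so the first Friday is March 4 and the second is March 11.
February 19, 2033 lies within the daylight-saving period (26 September 2032 – 11 March 2033), so Irund Station is on daylight time, UTC+04:00.
21:00 Irund Station − 4h = 17:00 UTC.
1 November 2032 is a Monday, so the first Sunday is November 7 and the second is November 14.
1 April 2033 is a Friday, so the first Sunday is April 3 and the fourth is April 24.
At the standard offset (UTC+12:00), 17:00 UTC + 12h = 05:00 Tarast standard time (rolling into the next day, 20 February 2033).
The standard-time date in Tarast, February 20, 2033, falls between 14 November 2032 and 24 April 2033, so daylight saving is in effect and Tarast is at UTC+13:00.
17:00 UTC + 13h = 06:00 Tarast (rolling into the next day, 20 February 2033).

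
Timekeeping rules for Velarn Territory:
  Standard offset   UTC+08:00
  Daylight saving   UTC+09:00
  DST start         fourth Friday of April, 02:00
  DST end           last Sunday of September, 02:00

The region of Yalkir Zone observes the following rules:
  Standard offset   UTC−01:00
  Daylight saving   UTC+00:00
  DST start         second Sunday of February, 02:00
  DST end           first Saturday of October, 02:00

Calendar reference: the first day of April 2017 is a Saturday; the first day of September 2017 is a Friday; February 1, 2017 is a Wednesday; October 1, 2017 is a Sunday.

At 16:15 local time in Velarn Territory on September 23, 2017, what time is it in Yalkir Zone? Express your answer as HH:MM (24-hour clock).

1 April 2017 is a Saturday, so the first Friday is April 7 and the fourth is April 28.
1 September 2017 is a Friday, so Sundays fall on 3, 10, 17, 24; the last is September 24.
September 23, 2017 lies within the daylight-saving period (28 April – 24 September), so Velarn Territory is on daylight time, UTC+09:00.
16:15 Velarn Territory − 9h = 07:15 UTC.
1 February 2017 is a Wednesday, so the first Sunday is February 5 and the second is February 12.
1 October 2017 is a Sunday, so the first Saturday is October 7.
At the standard offset (UTC−01:00), 07:15 UTC − 1h = 06:15 Yalkir Zone standard time.
The standard-time date in Yalkir Zone, September 23, 2017, falls between 12 February and 7 October, so daylight saving is in effect and Yalkir Zone is at UTC+00:00.
07:15 UTC + 0h = 07:15 Yalkir Zone.

07:15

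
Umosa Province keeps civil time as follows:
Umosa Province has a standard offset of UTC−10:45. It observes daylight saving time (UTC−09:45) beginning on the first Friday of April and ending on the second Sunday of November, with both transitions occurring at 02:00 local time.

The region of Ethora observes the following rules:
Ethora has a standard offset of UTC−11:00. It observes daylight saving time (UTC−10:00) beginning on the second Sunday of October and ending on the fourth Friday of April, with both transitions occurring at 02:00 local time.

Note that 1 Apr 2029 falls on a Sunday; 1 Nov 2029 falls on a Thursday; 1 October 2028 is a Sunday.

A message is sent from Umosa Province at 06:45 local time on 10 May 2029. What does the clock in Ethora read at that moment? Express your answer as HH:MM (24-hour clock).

1 April 2029 is a Sunday, so the first Friday is April 6.
1 November 2029 is a Thursday, so the first Sunday is November 4 and the second is November 11.
10 May 2029 lies within the daylight-saving period (6 April – 11 November), so Umosa Province is on daylight time, UTC−09:45.
06:45 Umosa Province + 9h45m = 16:30 UTC.
1 October 2028 is a Sunday, so the first Sunday is October 1 and the second is October 8.
1 April 2029 is a Sunday, so the first Friday is April 6 and the fourth is April 27.
At the standard offset (UTC−11:00), 16:30 UTC − 11h = 05:30 Ethora standard time.
The standard-time date in Ethora, 10 May 2029, is outside the daylight-saving period (8 October 2028 – 27 April 2029), so Ethora is on standard time, UTC−11:00.
16:30 UTC − 11h = 05:30 Ethora.

05:30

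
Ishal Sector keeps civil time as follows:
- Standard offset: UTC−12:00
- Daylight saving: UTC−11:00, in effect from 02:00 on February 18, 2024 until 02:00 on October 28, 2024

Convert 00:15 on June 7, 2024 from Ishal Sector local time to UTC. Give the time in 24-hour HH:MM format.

Daylight saving runs 18 February – 28 October; June 7, 2024 is inside that window, so Ishal Sector is at UTC−11:00.
00:15 local + 11h = 11:15 UTC.

11:15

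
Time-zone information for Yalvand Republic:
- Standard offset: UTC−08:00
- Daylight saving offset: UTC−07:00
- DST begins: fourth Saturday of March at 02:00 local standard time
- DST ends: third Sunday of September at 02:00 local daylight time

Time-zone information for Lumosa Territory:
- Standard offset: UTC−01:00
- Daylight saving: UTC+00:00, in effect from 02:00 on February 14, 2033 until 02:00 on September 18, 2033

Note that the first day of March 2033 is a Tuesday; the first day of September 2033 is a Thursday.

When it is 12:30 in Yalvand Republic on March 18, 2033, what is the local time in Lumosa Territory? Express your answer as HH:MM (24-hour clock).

1 March 2033 is a Tuesday, so the first Saturday is March 5 and the fourth is March 26.
1 September 2033 is a Thursday, so the first Sunday is September 4 and the third is September 18.
March 18, 2033 does not fall between 26 March and 18 September, so daylight saving is not in effect and Yalvand Republic is at UTC−08:00.
12:30 Yalvand Republic + 8h = 20:30 UTC.
At the standard offset (UTC−01:00), 20:30 UTC − 1h = 19:30 Lumosa Territory standard time.
Daylight saving runs 14 February – 18 September; the standard-time date in Lumosa Territory, March 18, 2033, is inside that window, so Lumosa Territory is at UTC+00:00.
20:30 UTC + 0h = 20:30 Lumosa Territory.

20:30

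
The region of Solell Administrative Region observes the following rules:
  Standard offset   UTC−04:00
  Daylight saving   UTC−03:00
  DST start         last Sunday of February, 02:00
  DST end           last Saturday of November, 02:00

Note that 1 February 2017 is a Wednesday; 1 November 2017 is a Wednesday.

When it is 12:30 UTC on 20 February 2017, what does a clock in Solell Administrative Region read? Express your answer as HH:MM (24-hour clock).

1 February 2017 is a Wednesday, so Sundays fall on 5, 12, 19, 26; the last is February 26.
1 November 2017 is a Wednesday, so Saturdays fall on 4, 11, 18, 25; the last is November 25.
At the standard offset (UTC−04:00), 12:30 UTC − 4h = 08:30 Solell Administrative Region standard time.
The standard-time date in Solell Administrative Region, 20 February 2017, does not fall between 26 February and 25 November, so daylight saving is not in effect and Solell Administrative Region is at UTC−04:00.
12:30 UTC − 4h = 08:30 local.

08:30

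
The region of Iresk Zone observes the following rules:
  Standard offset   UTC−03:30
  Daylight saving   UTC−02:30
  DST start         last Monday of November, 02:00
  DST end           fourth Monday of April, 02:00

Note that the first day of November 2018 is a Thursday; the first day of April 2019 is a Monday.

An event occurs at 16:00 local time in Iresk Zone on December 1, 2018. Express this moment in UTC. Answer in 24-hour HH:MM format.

1 November 2018 is a Thursday, so Mondays fall on 5, 12, 19, 26; the last is November 26.
1 April 2019 is a Monday, so the first Monday is April 1 and the fourth is April 22.
December 1, 2018 falls between 26 November 2018 and 22 April 2019, so daylight saving is in effect and Iresk Zone is at UTC−02:30.
16:00 local + 2h30m = 18:30 UTC.

18:30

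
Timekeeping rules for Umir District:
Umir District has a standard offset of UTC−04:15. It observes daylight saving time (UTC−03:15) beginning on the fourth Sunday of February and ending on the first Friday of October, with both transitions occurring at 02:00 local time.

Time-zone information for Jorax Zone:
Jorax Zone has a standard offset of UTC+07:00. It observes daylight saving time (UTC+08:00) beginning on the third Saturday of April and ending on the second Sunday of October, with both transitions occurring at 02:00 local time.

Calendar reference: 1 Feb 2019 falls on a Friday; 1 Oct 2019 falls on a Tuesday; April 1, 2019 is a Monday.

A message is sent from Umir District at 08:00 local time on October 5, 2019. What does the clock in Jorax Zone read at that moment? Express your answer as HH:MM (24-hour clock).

20:15

1 February 2019 is a Friday, so the first Sunday is February 3 and the fourth is February 24.
1 October 2019 is a Tuesday, so the first Friday is October 4.
October 5, 2019 is outside the daylight-saving period (24 February – 4 October), so Umir District is on standard time, UTC−04:15.
08:00 Umir District + 4h15m = 12:15 UTC.
1 April 2019 is a Monday, so the first Saturday is April 6 and the third is April 20.
1 October 2019 is a Tuesday, so the first Sunday is October 6 and the second is October 13.
At the standard offset (UTC+07:00), 12:15 UTC + 7h = 19:15 Jorax Zone standard time.
Daylight saving runs 20 April – 13 October; the standard-time date in Jorax Zone, October 5, 2019, is inside that window, so Jorax Zone is at UTC+08:00.
12:15 UTC + 8h = 20:15 Jorax Zone.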